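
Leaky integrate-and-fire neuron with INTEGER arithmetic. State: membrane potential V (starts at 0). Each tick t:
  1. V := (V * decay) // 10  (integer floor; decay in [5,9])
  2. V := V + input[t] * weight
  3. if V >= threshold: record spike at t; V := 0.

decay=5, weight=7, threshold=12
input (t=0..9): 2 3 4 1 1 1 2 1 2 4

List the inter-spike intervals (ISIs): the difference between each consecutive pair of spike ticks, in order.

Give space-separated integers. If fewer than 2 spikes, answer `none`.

Answer: 1 1 3 1 2 1

Derivation:
t=0: input=2 -> V=0 FIRE
t=1: input=3 -> V=0 FIRE
t=2: input=4 -> V=0 FIRE
t=3: input=1 -> V=7
t=4: input=1 -> V=10
t=5: input=1 -> V=0 FIRE
t=6: input=2 -> V=0 FIRE
t=7: input=1 -> V=7
t=8: input=2 -> V=0 FIRE
t=9: input=4 -> V=0 FIRE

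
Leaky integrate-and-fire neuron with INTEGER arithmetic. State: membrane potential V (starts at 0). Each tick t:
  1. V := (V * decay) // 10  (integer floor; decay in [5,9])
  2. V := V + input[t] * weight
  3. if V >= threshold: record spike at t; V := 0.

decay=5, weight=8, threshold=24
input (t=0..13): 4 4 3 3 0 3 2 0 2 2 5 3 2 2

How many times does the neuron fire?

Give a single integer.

t=0: input=4 -> V=0 FIRE
t=1: input=4 -> V=0 FIRE
t=2: input=3 -> V=0 FIRE
t=3: input=3 -> V=0 FIRE
t=4: input=0 -> V=0
t=5: input=3 -> V=0 FIRE
t=6: input=2 -> V=16
t=7: input=0 -> V=8
t=8: input=2 -> V=20
t=9: input=2 -> V=0 FIRE
t=10: input=5 -> V=0 FIRE
t=11: input=3 -> V=0 FIRE
t=12: input=2 -> V=16
t=13: input=2 -> V=0 FIRE

Answer: 9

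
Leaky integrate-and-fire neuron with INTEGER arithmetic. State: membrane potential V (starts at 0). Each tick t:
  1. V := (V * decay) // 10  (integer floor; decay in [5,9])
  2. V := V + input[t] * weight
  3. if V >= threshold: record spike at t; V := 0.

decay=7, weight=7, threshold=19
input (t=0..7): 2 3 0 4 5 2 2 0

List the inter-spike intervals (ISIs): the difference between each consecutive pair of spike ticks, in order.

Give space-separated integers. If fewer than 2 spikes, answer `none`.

t=0: input=2 -> V=14
t=1: input=3 -> V=0 FIRE
t=2: input=0 -> V=0
t=3: input=4 -> V=0 FIRE
t=4: input=5 -> V=0 FIRE
t=5: input=2 -> V=14
t=6: input=2 -> V=0 FIRE
t=7: input=0 -> V=0

Answer: 2 1 2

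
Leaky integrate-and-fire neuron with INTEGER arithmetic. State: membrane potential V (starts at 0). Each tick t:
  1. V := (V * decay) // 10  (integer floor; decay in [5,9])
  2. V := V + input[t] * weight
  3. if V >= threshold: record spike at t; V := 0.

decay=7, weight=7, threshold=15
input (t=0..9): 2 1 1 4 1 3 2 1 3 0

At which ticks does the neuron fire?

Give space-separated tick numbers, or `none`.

Answer: 1 3 5 7 8

Derivation:
t=0: input=2 -> V=14
t=1: input=1 -> V=0 FIRE
t=2: input=1 -> V=7
t=3: input=4 -> V=0 FIRE
t=4: input=1 -> V=7
t=5: input=3 -> V=0 FIRE
t=6: input=2 -> V=14
t=7: input=1 -> V=0 FIRE
t=8: input=3 -> V=0 FIRE
t=9: input=0 -> V=0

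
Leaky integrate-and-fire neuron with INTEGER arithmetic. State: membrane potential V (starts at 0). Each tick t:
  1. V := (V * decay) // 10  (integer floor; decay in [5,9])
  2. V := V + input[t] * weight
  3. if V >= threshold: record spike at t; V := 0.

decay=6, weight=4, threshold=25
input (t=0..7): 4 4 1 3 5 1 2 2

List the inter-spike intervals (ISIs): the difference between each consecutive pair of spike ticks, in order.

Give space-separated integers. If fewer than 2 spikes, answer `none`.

t=0: input=4 -> V=16
t=1: input=4 -> V=0 FIRE
t=2: input=1 -> V=4
t=3: input=3 -> V=14
t=4: input=5 -> V=0 FIRE
t=5: input=1 -> V=4
t=6: input=2 -> V=10
t=7: input=2 -> V=14

Answer: 3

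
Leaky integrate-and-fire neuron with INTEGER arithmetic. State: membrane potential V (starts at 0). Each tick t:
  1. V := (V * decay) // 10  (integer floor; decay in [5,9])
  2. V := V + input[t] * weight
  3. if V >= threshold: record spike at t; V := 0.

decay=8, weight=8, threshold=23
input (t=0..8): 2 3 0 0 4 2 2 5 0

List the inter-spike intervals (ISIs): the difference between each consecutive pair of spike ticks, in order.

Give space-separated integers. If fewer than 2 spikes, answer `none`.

t=0: input=2 -> V=16
t=1: input=3 -> V=0 FIRE
t=2: input=0 -> V=0
t=3: input=0 -> V=0
t=4: input=4 -> V=0 FIRE
t=5: input=2 -> V=16
t=6: input=2 -> V=0 FIRE
t=7: input=5 -> V=0 FIRE
t=8: input=0 -> V=0

Answer: 3 2 1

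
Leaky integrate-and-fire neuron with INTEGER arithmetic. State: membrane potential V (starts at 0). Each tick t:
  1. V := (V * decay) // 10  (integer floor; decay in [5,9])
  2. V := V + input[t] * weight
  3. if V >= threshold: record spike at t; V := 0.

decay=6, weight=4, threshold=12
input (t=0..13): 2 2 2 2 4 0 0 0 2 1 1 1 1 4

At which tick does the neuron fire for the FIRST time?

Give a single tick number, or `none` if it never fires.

t=0: input=2 -> V=8
t=1: input=2 -> V=0 FIRE
t=2: input=2 -> V=8
t=3: input=2 -> V=0 FIRE
t=4: input=4 -> V=0 FIRE
t=5: input=0 -> V=0
t=6: input=0 -> V=0
t=7: input=0 -> V=0
t=8: input=2 -> V=8
t=9: input=1 -> V=8
t=10: input=1 -> V=8
t=11: input=1 -> V=8
t=12: input=1 -> V=8
t=13: input=4 -> V=0 FIRE

Answer: 1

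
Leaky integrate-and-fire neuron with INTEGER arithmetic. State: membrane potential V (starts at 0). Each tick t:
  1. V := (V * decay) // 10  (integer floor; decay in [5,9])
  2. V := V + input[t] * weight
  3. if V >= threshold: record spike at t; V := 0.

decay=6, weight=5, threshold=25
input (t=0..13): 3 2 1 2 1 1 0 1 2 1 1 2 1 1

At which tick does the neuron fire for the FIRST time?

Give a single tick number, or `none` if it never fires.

Answer: none

Derivation:
t=0: input=3 -> V=15
t=1: input=2 -> V=19
t=2: input=1 -> V=16
t=3: input=2 -> V=19
t=4: input=1 -> V=16
t=5: input=1 -> V=14
t=6: input=0 -> V=8
t=7: input=1 -> V=9
t=8: input=2 -> V=15
t=9: input=1 -> V=14
t=10: input=1 -> V=13
t=11: input=2 -> V=17
t=12: input=1 -> V=15
t=13: input=1 -> V=14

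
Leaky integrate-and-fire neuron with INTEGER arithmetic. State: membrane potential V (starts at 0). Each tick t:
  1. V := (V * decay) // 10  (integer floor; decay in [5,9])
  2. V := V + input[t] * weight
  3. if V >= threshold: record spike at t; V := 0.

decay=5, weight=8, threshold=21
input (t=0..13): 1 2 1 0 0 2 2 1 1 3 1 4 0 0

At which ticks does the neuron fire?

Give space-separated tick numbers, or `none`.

t=0: input=1 -> V=8
t=1: input=2 -> V=20
t=2: input=1 -> V=18
t=3: input=0 -> V=9
t=4: input=0 -> V=4
t=5: input=2 -> V=18
t=6: input=2 -> V=0 FIRE
t=7: input=1 -> V=8
t=8: input=1 -> V=12
t=9: input=3 -> V=0 FIRE
t=10: input=1 -> V=8
t=11: input=4 -> V=0 FIRE
t=12: input=0 -> V=0
t=13: input=0 -> V=0

Answer: 6 9 11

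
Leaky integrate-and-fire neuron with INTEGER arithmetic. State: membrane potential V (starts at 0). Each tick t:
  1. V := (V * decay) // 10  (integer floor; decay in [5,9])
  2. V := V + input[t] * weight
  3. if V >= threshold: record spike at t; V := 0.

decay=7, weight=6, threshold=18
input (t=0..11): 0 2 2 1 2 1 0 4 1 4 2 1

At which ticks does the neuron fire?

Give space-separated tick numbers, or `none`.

Answer: 2 7 9

Derivation:
t=0: input=0 -> V=0
t=1: input=2 -> V=12
t=2: input=2 -> V=0 FIRE
t=3: input=1 -> V=6
t=4: input=2 -> V=16
t=5: input=1 -> V=17
t=6: input=0 -> V=11
t=7: input=4 -> V=0 FIRE
t=8: input=1 -> V=6
t=9: input=4 -> V=0 FIRE
t=10: input=2 -> V=12
t=11: input=1 -> V=14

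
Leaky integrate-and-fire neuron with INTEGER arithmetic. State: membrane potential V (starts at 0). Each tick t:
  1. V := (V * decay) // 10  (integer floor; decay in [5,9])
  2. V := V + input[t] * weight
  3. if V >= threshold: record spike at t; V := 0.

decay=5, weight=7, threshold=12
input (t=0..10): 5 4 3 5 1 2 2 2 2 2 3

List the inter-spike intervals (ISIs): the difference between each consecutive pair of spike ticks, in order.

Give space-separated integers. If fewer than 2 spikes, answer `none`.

t=0: input=5 -> V=0 FIRE
t=1: input=4 -> V=0 FIRE
t=2: input=3 -> V=0 FIRE
t=3: input=5 -> V=0 FIRE
t=4: input=1 -> V=7
t=5: input=2 -> V=0 FIRE
t=6: input=2 -> V=0 FIRE
t=7: input=2 -> V=0 FIRE
t=8: input=2 -> V=0 FIRE
t=9: input=2 -> V=0 FIRE
t=10: input=3 -> V=0 FIRE

Answer: 1 1 1 2 1 1 1 1 1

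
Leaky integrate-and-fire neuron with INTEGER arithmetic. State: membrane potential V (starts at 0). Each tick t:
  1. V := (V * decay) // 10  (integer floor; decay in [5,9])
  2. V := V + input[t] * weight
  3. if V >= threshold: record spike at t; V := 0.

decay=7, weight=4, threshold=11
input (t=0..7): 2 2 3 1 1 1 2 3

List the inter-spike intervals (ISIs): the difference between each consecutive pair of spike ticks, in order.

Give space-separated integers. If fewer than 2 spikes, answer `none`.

t=0: input=2 -> V=8
t=1: input=2 -> V=0 FIRE
t=2: input=3 -> V=0 FIRE
t=3: input=1 -> V=4
t=4: input=1 -> V=6
t=5: input=1 -> V=8
t=6: input=2 -> V=0 FIRE
t=7: input=3 -> V=0 FIRE

Answer: 1 4 1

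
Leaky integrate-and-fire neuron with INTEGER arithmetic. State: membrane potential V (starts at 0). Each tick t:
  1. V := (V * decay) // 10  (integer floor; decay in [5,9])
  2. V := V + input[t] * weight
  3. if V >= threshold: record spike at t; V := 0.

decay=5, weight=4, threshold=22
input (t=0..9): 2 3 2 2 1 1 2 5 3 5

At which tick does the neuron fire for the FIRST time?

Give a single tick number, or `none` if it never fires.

Answer: 7

Derivation:
t=0: input=2 -> V=8
t=1: input=3 -> V=16
t=2: input=2 -> V=16
t=3: input=2 -> V=16
t=4: input=1 -> V=12
t=5: input=1 -> V=10
t=6: input=2 -> V=13
t=7: input=5 -> V=0 FIRE
t=8: input=3 -> V=12
t=9: input=5 -> V=0 FIRE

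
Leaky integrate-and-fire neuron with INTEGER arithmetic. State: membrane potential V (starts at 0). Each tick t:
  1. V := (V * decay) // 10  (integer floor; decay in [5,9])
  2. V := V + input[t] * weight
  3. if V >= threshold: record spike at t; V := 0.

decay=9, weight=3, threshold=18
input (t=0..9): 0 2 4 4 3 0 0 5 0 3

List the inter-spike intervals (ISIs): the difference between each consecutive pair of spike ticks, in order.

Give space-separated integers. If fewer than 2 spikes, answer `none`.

Answer: 4

Derivation:
t=0: input=0 -> V=0
t=1: input=2 -> V=6
t=2: input=4 -> V=17
t=3: input=4 -> V=0 FIRE
t=4: input=3 -> V=9
t=5: input=0 -> V=8
t=6: input=0 -> V=7
t=7: input=5 -> V=0 FIRE
t=8: input=0 -> V=0
t=9: input=3 -> V=9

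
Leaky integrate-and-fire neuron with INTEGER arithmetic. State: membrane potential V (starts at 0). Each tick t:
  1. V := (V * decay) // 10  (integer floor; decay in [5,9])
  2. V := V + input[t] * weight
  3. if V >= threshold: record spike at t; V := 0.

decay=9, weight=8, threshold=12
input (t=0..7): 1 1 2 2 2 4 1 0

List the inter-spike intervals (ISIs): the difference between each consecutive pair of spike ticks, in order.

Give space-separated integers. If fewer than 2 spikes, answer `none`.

Answer: 1 1 1 1

Derivation:
t=0: input=1 -> V=8
t=1: input=1 -> V=0 FIRE
t=2: input=2 -> V=0 FIRE
t=3: input=2 -> V=0 FIRE
t=4: input=2 -> V=0 FIRE
t=5: input=4 -> V=0 FIRE
t=6: input=1 -> V=8
t=7: input=0 -> V=7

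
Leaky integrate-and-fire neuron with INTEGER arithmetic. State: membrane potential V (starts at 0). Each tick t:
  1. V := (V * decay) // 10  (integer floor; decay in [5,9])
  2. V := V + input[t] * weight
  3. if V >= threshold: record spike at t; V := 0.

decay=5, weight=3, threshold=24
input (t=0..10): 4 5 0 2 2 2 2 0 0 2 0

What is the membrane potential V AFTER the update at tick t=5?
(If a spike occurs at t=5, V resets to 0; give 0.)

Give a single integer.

t=0: input=4 -> V=12
t=1: input=5 -> V=21
t=2: input=0 -> V=10
t=3: input=2 -> V=11
t=4: input=2 -> V=11
t=5: input=2 -> V=11
t=6: input=2 -> V=11
t=7: input=0 -> V=5
t=8: input=0 -> V=2
t=9: input=2 -> V=7
t=10: input=0 -> V=3

Answer: 11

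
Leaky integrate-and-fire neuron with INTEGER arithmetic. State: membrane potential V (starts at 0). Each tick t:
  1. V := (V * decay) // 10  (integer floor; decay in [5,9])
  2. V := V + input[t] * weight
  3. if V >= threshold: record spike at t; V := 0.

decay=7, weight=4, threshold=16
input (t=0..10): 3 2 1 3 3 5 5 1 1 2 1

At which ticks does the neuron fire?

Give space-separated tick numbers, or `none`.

Answer: 1 4 5 6

Derivation:
t=0: input=3 -> V=12
t=1: input=2 -> V=0 FIRE
t=2: input=1 -> V=4
t=3: input=3 -> V=14
t=4: input=3 -> V=0 FIRE
t=5: input=5 -> V=0 FIRE
t=6: input=5 -> V=0 FIRE
t=7: input=1 -> V=4
t=8: input=1 -> V=6
t=9: input=2 -> V=12
t=10: input=1 -> V=12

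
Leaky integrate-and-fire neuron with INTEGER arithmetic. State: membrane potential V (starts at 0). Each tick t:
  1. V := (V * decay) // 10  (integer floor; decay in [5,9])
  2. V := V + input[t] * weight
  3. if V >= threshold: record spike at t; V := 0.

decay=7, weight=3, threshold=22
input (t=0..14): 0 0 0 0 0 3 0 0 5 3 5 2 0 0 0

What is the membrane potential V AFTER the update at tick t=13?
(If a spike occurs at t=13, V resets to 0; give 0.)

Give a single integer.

Answer: 2

Derivation:
t=0: input=0 -> V=0
t=1: input=0 -> V=0
t=2: input=0 -> V=0
t=3: input=0 -> V=0
t=4: input=0 -> V=0
t=5: input=3 -> V=9
t=6: input=0 -> V=6
t=7: input=0 -> V=4
t=8: input=5 -> V=17
t=9: input=3 -> V=20
t=10: input=5 -> V=0 FIRE
t=11: input=2 -> V=6
t=12: input=0 -> V=4
t=13: input=0 -> V=2
t=14: input=0 -> V=1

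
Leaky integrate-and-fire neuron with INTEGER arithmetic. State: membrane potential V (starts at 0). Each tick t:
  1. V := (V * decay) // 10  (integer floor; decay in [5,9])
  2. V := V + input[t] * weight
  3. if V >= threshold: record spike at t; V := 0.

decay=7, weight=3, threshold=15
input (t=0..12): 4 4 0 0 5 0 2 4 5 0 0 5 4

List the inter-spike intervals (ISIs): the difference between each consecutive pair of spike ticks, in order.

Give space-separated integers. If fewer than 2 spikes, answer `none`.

t=0: input=4 -> V=12
t=1: input=4 -> V=0 FIRE
t=2: input=0 -> V=0
t=3: input=0 -> V=0
t=4: input=5 -> V=0 FIRE
t=5: input=0 -> V=0
t=6: input=2 -> V=6
t=7: input=4 -> V=0 FIRE
t=8: input=5 -> V=0 FIRE
t=9: input=0 -> V=0
t=10: input=0 -> V=0
t=11: input=5 -> V=0 FIRE
t=12: input=4 -> V=12

Answer: 3 3 1 3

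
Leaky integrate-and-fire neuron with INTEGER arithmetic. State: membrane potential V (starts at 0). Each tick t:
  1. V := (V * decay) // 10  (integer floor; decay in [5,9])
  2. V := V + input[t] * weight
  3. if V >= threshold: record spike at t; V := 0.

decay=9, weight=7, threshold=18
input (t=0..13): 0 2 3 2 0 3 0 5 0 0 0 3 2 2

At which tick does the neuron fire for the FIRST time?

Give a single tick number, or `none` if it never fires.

t=0: input=0 -> V=0
t=1: input=2 -> V=14
t=2: input=3 -> V=0 FIRE
t=3: input=2 -> V=14
t=4: input=0 -> V=12
t=5: input=3 -> V=0 FIRE
t=6: input=0 -> V=0
t=7: input=5 -> V=0 FIRE
t=8: input=0 -> V=0
t=9: input=0 -> V=0
t=10: input=0 -> V=0
t=11: input=3 -> V=0 FIRE
t=12: input=2 -> V=14
t=13: input=2 -> V=0 FIRE

Answer: 2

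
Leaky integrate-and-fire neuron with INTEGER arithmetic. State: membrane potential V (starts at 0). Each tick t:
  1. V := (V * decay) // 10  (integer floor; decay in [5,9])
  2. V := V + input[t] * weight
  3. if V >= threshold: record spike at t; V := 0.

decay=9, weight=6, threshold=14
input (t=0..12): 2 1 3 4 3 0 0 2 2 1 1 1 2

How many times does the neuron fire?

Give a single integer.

t=0: input=2 -> V=12
t=1: input=1 -> V=0 FIRE
t=2: input=3 -> V=0 FIRE
t=3: input=4 -> V=0 FIRE
t=4: input=3 -> V=0 FIRE
t=5: input=0 -> V=0
t=6: input=0 -> V=0
t=7: input=2 -> V=12
t=8: input=2 -> V=0 FIRE
t=9: input=1 -> V=6
t=10: input=1 -> V=11
t=11: input=1 -> V=0 FIRE
t=12: input=2 -> V=12

Answer: 6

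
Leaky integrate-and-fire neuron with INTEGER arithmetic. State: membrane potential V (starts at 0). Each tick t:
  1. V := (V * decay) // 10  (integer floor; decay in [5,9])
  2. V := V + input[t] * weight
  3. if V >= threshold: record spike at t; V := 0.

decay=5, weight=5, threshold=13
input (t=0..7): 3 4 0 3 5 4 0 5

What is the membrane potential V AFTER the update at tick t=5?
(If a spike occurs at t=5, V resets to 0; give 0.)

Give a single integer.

Answer: 0

Derivation:
t=0: input=3 -> V=0 FIRE
t=1: input=4 -> V=0 FIRE
t=2: input=0 -> V=0
t=3: input=3 -> V=0 FIRE
t=4: input=5 -> V=0 FIRE
t=5: input=4 -> V=0 FIRE
t=6: input=0 -> V=0
t=7: input=5 -> V=0 FIRE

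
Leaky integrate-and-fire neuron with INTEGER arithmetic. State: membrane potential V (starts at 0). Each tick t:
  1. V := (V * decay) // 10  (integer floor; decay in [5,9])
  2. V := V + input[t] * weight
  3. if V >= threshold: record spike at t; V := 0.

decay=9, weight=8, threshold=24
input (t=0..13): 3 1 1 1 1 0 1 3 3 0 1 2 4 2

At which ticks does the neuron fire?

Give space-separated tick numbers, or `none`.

t=0: input=3 -> V=0 FIRE
t=1: input=1 -> V=8
t=2: input=1 -> V=15
t=3: input=1 -> V=21
t=4: input=1 -> V=0 FIRE
t=5: input=0 -> V=0
t=6: input=1 -> V=8
t=7: input=3 -> V=0 FIRE
t=8: input=3 -> V=0 FIRE
t=9: input=0 -> V=0
t=10: input=1 -> V=8
t=11: input=2 -> V=23
t=12: input=4 -> V=0 FIRE
t=13: input=2 -> V=16

Answer: 0 4 7 8 12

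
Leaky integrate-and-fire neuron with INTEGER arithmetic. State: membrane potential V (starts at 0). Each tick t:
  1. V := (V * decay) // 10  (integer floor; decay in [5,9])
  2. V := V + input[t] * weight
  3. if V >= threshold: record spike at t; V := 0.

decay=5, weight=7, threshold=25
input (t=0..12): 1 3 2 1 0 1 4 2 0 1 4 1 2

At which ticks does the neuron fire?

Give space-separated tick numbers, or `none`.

t=0: input=1 -> V=7
t=1: input=3 -> V=24
t=2: input=2 -> V=0 FIRE
t=3: input=1 -> V=7
t=4: input=0 -> V=3
t=5: input=1 -> V=8
t=6: input=4 -> V=0 FIRE
t=7: input=2 -> V=14
t=8: input=0 -> V=7
t=9: input=1 -> V=10
t=10: input=4 -> V=0 FIRE
t=11: input=1 -> V=7
t=12: input=2 -> V=17

Answer: 2 6 10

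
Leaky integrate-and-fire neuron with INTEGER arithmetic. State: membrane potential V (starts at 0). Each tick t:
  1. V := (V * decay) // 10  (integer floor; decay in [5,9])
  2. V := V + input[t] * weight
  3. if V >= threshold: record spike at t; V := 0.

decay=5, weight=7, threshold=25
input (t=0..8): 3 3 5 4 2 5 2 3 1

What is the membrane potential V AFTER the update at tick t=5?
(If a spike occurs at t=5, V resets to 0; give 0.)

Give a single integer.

t=0: input=3 -> V=21
t=1: input=3 -> V=0 FIRE
t=2: input=5 -> V=0 FIRE
t=3: input=4 -> V=0 FIRE
t=4: input=2 -> V=14
t=5: input=5 -> V=0 FIRE
t=6: input=2 -> V=14
t=7: input=3 -> V=0 FIRE
t=8: input=1 -> V=7

Answer: 0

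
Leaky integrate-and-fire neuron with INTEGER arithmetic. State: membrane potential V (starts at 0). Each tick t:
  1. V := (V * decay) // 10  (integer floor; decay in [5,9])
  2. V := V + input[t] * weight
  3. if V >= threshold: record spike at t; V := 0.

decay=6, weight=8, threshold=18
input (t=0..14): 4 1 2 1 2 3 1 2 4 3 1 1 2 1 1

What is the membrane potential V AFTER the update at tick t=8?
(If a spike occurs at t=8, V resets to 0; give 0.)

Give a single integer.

t=0: input=4 -> V=0 FIRE
t=1: input=1 -> V=8
t=2: input=2 -> V=0 FIRE
t=3: input=1 -> V=8
t=4: input=2 -> V=0 FIRE
t=5: input=3 -> V=0 FIRE
t=6: input=1 -> V=8
t=7: input=2 -> V=0 FIRE
t=8: input=4 -> V=0 FIRE
t=9: input=3 -> V=0 FIRE
t=10: input=1 -> V=8
t=11: input=1 -> V=12
t=12: input=2 -> V=0 FIRE
t=13: input=1 -> V=8
t=14: input=1 -> V=12

Answer: 0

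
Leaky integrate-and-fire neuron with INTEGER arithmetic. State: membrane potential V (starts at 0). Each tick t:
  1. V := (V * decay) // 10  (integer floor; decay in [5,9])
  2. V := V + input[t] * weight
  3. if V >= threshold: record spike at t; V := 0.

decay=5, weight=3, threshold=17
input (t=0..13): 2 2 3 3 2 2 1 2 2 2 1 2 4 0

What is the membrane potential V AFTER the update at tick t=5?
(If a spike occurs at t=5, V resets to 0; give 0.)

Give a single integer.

Answer: 12

Derivation:
t=0: input=2 -> V=6
t=1: input=2 -> V=9
t=2: input=3 -> V=13
t=3: input=3 -> V=15
t=4: input=2 -> V=13
t=5: input=2 -> V=12
t=6: input=1 -> V=9
t=7: input=2 -> V=10
t=8: input=2 -> V=11
t=9: input=2 -> V=11
t=10: input=1 -> V=8
t=11: input=2 -> V=10
t=12: input=4 -> V=0 FIRE
t=13: input=0 -> V=0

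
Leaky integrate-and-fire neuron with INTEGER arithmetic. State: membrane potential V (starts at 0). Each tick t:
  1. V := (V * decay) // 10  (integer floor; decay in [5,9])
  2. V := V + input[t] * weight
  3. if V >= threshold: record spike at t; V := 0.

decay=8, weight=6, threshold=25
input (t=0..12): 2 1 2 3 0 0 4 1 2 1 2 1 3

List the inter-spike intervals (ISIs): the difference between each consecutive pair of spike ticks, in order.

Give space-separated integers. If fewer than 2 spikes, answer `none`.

Answer: 4 4

Derivation:
t=0: input=2 -> V=12
t=1: input=1 -> V=15
t=2: input=2 -> V=24
t=3: input=3 -> V=0 FIRE
t=4: input=0 -> V=0
t=5: input=0 -> V=0
t=6: input=4 -> V=24
t=7: input=1 -> V=0 FIRE
t=8: input=2 -> V=12
t=9: input=1 -> V=15
t=10: input=2 -> V=24
t=11: input=1 -> V=0 FIRE
t=12: input=3 -> V=18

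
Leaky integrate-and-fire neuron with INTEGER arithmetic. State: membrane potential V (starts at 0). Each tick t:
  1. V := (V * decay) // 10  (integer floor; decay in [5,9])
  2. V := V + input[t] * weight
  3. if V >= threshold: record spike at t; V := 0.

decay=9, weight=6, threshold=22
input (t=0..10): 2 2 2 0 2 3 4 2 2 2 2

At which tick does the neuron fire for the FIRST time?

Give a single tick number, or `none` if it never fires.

t=0: input=2 -> V=12
t=1: input=2 -> V=0 FIRE
t=2: input=2 -> V=12
t=3: input=0 -> V=10
t=4: input=2 -> V=21
t=5: input=3 -> V=0 FIRE
t=6: input=4 -> V=0 FIRE
t=7: input=2 -> V=12
t=8: input=2 -> V=0 FIRE
t=9: input=2 -> V=12
t=10: input=2 -> V=0 FIRE

Answer: 1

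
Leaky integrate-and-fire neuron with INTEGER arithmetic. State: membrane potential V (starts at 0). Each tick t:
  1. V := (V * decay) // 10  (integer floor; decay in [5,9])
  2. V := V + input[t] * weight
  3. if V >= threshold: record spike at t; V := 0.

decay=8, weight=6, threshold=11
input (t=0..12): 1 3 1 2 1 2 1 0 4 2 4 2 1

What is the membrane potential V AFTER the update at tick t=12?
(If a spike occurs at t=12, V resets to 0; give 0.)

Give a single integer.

t=0: input=1 -> V=6
t=1: input=3 -> V=0 FIRE
t=2: input=1 -> V=6
t=3: input=2 -> V=0 FIRE
t=4: input=1 -> V=6
t=5: input=2 -> V=0 FIRE
t=6: input=1 -> V=6
t=7: input=0 -> V=4
t=8: input=4 -> V=0 FIRE
t=9: input=2 -> V=0 FIRE
t=10: input=4 -> V=0 FIRE
t=11: input=2 -> V=0 FIRE
t=12: input=1 -> V=6

Answer: 6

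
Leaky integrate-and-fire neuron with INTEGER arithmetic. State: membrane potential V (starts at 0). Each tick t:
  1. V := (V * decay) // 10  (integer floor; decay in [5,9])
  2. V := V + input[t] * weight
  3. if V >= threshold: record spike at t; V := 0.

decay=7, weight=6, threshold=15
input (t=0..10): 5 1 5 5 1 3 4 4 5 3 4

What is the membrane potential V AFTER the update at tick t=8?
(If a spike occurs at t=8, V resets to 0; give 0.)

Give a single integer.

t=0: input=5 -> V=0 FIRE
t=1: input=1 -> V=6
t=2: input=5 -> V=0 FIRE
t=3: input=5 -> V=0 FIRE
t=4: input=1 -> V=6
t=5: input=3 -> V=0 FIRE
t=6: input=4 -> V=0 FIRE
t=7: input=4 -> V=0 FIRE
t=8: input=5 -> V=0 FIRE
t=9: input=3 -> V=0 FIRE
t=10: input=4 -> V=0 FIRE

Answer: 0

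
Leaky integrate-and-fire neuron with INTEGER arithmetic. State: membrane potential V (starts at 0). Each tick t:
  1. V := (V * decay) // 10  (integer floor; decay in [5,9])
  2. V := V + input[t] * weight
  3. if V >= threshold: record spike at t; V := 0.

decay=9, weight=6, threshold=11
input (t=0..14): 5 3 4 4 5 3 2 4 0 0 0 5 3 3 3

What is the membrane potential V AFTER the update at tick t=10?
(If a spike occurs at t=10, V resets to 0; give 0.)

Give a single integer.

Answer: 0

Derivation:
t=0: input=5 -> V=0 FIRE
t=1: input=3 -> V=0 FIRE
t=2: input=4 -> V=0 FIRE
t=3: input=4 -> V=0 FIRE
t=4: input=5 -> V=0 FIRE
t=5: input=3 -> V=0 FIRE
t=6: input=2 -> V=0 FIRE
t=7: input=4 -> V=0 FIRE
t=8: input=0 -> V=0
t=9: input=0 -> V=0
t=10: input=0 -> V=0
t=11: input=5 -> V=0 FIRE
t=12: input=3 -> V=0 FIRE
t=13: input=3 -> V=0 FIRE
t=14: input=3 -> V=0 FIRE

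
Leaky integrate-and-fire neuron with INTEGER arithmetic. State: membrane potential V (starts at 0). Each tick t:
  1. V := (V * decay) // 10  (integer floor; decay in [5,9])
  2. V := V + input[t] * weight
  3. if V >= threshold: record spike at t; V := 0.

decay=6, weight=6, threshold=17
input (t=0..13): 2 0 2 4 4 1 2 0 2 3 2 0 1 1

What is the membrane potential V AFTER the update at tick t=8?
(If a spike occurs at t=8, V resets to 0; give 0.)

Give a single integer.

Answer: 0

Derivation:
t=0: input=2 -> V=12
t=1: input=0 -> V=7
t=2: input=2 -> V=16
t=3: input=4 -> V=0 FIRE
t=4: input=4 -> V=0 FIRE
t=5: input=1 -> V=6
t=6: input=2 -> V=15
t=7: input=0 -> V=9
t=8: input=2 -> V=0 FIRE
t=9: input=3 -> V=0 FIRE
t=10: input=2 -> V=12
t=11: input=0 -> V=7
t=12: input=1 -> V=10
t=13: input=1 -> V=12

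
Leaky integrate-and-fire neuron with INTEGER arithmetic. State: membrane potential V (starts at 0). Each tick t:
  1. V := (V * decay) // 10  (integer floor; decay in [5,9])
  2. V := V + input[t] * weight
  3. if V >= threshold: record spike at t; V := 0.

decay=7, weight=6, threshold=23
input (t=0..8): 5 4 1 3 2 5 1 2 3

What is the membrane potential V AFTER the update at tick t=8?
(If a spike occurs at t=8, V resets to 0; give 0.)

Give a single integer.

t=0: input=5 -> V=0 FIRE
t=1: input=4 -> V=0 FIRE
t=2: input=1 -> V=6
t=3: input=3 -> V=22
t=4: input=2 -> V=0 FIRE
t=5: input=5 -> V=0 FIRE
t=6: input=1 -> V=6
t=7: input=2 -> V=16
t=8: input=3 -> V=0 FIRE

Answer: 0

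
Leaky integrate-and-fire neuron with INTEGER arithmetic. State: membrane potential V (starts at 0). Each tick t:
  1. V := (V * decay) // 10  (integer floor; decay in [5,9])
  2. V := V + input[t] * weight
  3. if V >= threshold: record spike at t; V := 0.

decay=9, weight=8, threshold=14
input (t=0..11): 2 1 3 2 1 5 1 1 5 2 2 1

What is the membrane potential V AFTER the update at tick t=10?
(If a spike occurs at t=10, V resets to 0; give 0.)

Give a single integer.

Answer: 0

Derivation:
t=0: input=2 -> V=0 FIRE
t=1: input=1 -> V=8
t=2: input=3 -> V=0 FIRE
t=3: input=2 -> V=0 FIRE
t=4: input=1 -> V=8
t=5: input=5 -> V=0 FIRE
t=6: input=1 -> V=8
t=7: input=1 -> V=0 FIRE
t=8: input=5 -> V=0 FIRE
t=9: input=2 -> V=0 FIRE
t=10: input=2 -> V=0 FIRE
t=11: input=1 -> V=8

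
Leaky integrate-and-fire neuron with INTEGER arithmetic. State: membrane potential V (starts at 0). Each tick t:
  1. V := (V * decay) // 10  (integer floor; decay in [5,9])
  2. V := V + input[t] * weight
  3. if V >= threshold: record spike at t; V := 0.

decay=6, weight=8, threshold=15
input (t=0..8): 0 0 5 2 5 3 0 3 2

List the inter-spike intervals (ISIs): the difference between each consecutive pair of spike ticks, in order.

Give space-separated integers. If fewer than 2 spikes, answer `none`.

t=0: input=0 -> V=0
t=1: input=0 -> V=0
t=2: input=5 -> V=0 FIRE
t=3: input=2 -> V=0 FIRE
t=4: input=5 -> V=0 FIRE
t=5: input=3 -> V=0 FIRE
t=6: input=0 -> V=0
t=7: input=3 -> V=0 FIRE
t=8: input=2 -> V=0 FIRE

Answer: 1 1 1 2 1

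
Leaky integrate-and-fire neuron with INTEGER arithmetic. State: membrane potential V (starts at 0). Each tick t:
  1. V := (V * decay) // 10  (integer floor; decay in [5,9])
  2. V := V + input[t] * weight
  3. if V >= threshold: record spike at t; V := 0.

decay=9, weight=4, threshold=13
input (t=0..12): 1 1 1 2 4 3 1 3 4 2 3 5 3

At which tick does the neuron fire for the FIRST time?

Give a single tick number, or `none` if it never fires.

t=0: input=1 -> V=4
t=1: input=1 -> V=7
t=2: input=1 -> V=10
t=3: input=2 -> V=0 FIRE
t=4: input=4 -> V=0 FIRE
t=5: input=3 -> V=12
t=6: input=1 -> V=0 FIRE
t=7: input=3 -> V=12
t=8: input=4 -> V=0 FIRE
t=9: input=2 -> V=8
t=10: input=3 -> V=0 FIRE
t=11: input=5 -> V=0 FIRE
t=12: input=3 -> V=12

Answer: 3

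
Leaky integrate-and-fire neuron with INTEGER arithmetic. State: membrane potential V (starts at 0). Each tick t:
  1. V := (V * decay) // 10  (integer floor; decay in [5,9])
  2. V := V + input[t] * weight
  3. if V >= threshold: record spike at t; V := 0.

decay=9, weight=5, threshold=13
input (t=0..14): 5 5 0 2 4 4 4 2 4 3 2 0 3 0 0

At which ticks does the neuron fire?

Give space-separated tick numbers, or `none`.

Answer: 0 1 4 5 6 8 9 12

Derivation:
t=0: input=5 -> V=0 FIRE
t=1: input=5 -> V=0 FIRE
t=2: input=0 -> V=0
t=3: input=2 -> V=10
t=4: input=4 -> V=0 FIRE
t=5: input=4 -> V=0 FIRE
t=6: input=4 -> V=0 FIRE
t=7: input=2 -> V=10
t=8: input=4 -> V=0 FIRE
t=9: input=3 -> V=0 FIRE
t=10: input=2 -> V=10
t=11: input=0 -> V=9
t=12: input=3 -> V=0 FIRE
t=13: input=0 -> V=0
t=14: input=0 -> V=0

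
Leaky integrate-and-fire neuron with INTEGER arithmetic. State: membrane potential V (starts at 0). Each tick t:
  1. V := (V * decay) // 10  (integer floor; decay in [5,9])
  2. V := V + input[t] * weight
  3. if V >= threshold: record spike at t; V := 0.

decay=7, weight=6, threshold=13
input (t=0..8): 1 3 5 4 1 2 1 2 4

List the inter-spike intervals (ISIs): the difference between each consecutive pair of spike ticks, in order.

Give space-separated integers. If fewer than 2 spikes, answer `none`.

Answer: 1 1 2 2 1

Derivation:
t=0: input=1 -> V=6
t=1: input=3 -> V=0 FIRE
t=2: input=5 -> V=0 FIRE
t=3: input=4 -> V=0 FIRE
t=4: input=1 -> V=6
t=5: input=2 -> V=0 FIRE
t=6: input=1 -> V=6
t=7: input=2 -> V=0 FIRE
t=8: input=4 -> V=0 FIRE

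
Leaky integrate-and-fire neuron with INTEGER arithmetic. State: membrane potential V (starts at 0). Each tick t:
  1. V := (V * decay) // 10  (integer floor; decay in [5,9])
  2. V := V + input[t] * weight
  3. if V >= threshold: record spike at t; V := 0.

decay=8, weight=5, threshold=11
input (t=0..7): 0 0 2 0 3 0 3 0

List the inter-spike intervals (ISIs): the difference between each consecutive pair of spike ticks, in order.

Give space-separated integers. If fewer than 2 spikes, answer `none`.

t=0: input=0 -> V=0
t=1: input=0 -> V=0
t=2: input=2 -> V=10
t=3: input=0 -> V=8
t=4: input=3 -> V=0 FIRE
t=5: input=0 -> V=0
t=6: input=3 -> V=0 FIRE
t=7: input=0 -> V=0

Answer: 2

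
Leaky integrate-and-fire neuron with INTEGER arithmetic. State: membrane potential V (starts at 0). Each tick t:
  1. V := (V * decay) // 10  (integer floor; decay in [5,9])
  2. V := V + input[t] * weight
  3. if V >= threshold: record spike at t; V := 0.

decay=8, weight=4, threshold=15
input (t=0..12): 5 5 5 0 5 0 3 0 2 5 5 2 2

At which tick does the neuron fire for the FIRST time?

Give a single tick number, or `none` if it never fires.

t=0: input=5 -> V=0 FIRE
t=1: input=5 -> V=0 FIRE
t=2: input=5 -> V=0 FIRE
t=3: input=0 -> V=0
t=4: input=5 -> V=0 FIRE
t=5: input=0 -> V=0
t=6: input=3 -> V=12
t=7: input=0 -> V=9
t=8: input=2 -> V=0 FIRE
t=9: input=5 -> V=0 FIRE
t=10: input=5 -> V=0 FIRE
t=11: input=2 -> V=8
t=12: input=2 -> V=14

Answer: 0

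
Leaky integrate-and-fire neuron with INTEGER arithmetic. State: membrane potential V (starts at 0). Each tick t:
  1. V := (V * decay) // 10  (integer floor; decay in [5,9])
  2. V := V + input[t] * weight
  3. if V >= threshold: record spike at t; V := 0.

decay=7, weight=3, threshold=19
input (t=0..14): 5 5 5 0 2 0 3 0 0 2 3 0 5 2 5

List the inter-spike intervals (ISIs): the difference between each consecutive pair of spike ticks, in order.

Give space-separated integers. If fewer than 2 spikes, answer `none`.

Answer: 11 2

Derivation:
t=0: input=5 -> V=15
t=1: input=5 -> V=0 FIRE
t=2: input=5 -> V=15
t=3: input=0 -> V=10
t=4: input=2 -> V=13
t=5: input=0 -> V=9
t=6: input=3 -> V=15
t=7: input=0 -> V=10
t=8: input=0 -> V=7
t=9: input=2 -> V=10
t=10: input=3 -> V=16
t=11: input=0 -> V=11
t=12: input=5 -> V=0 FIRE
t=13: input=2 -> V=6
t=14: input=5 -> V=0 FIRE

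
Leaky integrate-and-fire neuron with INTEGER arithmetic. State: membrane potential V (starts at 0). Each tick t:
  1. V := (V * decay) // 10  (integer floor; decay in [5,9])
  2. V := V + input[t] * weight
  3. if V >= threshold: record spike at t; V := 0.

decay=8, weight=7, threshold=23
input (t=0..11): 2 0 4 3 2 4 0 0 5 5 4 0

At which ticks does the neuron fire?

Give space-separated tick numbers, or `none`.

t=0: input=2 -> V=14
t=1: input=0 -> V=11
t=2: input=4 -> V=0 FIRE
t=3: input=3 -> V=21
t=4: input=2 -> V=0 FIRE
t=5: input=4 -> V=0 FIRE
t=6: input=0 -> V=0
t=7: input=0 -> V=0
t=8: input=5 -> V=0 FIRE
t=9: input=5 -> V=0 FIRE
t=10: input=4 -> V=0 FIRE
t=11: input=0 -> V=0

Answer: 2 4 5 8 9 10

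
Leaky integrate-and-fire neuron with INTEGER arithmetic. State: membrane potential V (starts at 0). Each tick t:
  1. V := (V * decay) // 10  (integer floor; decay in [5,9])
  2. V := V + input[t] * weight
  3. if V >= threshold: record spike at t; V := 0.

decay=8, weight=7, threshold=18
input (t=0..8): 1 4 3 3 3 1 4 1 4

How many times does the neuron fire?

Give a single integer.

t=0: input=1 -> V=7
t=1: input=4 -> V=0 FIRE
t=2: input=3 -> V=0 FIRE
t=3: input=3 -> V=0 FIRE
t=4: input=3 -> V=0 FIRE
t=5: input=1 -> V=7
t=6: input=4 -> V=0 FIRE
t=7: input=1 -> V=7
t=8: input=4 -> V=0 FIRE

Answer: 6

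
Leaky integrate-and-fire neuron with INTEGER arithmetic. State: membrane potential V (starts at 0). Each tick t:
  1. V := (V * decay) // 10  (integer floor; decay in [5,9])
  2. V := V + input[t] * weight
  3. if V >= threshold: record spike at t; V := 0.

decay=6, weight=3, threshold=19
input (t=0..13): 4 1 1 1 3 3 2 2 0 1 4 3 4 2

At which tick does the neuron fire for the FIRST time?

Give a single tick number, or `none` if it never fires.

Answer: 12

Derivation:
t=0: input=4 -> V=12
t=1: input=1 -> V=10
t=2: input=1 -> V=9
t=3: input=1 -> V=8
t=4: input=3 -> V=13
t=5: input=3 -> V=16
t=6: input=2 -> V=15
t=7: input=2 -> V=15
t=8: input=0 -> V=9
t=9: input=1 -> V=8
t=10: input=4 -> V=16
t=11: input=3 -> V=18
t=12: input=4 -> V=0 FIRE
t=13: input=2 -> V=6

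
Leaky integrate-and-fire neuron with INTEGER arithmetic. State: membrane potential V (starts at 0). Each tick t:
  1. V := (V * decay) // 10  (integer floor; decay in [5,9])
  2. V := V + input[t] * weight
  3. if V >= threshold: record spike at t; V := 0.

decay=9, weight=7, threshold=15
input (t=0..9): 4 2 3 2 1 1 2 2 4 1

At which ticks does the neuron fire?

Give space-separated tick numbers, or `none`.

Answer: 0 2 4 6 8

Derivation:
t=0: input=4 -> V=0 FIRE
t=1: input=2 -> V=14
t=2: input=3 -> V=0 FIRE
t=3: input=2 -> V=14
t=4: input=1 -> V=0 FIRE
t=5: input=1 -> V=7
t=6: input=2 -> V=0 FIRE
t=7: input=2 -> V=14
t=8: input=4 -> V=0 FIRE
t=9: input=1 -> V=7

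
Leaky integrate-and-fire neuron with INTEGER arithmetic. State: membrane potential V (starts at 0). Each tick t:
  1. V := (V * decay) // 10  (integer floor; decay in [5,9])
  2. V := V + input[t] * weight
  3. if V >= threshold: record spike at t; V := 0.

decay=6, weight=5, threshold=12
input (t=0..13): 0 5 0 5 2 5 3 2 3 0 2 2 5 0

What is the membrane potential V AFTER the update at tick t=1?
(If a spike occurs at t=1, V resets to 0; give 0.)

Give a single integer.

Answer: 0

Derivation:
t=0: input=0 -> V=0
t=1: input=5 -> V=0 FIRE
t=2: input=0 -> V=0
t=3: input=5 -> V=0 FIRE
t=4: input=2 -> V=10
t=5: input=5 -> V=0 FIRE
t=6: input=3 -> V=0 FIRE
t=7: input=2 -> V=10
t=8: input=3 -> V=0 FIRE
t=9: input=0 -> V=0
t=10: input=2 -> V=10
t=11: input=2 -> V=0 FIRE
t=12: input=5 -> V=0 FIRE
t=13: input=0 -> V=0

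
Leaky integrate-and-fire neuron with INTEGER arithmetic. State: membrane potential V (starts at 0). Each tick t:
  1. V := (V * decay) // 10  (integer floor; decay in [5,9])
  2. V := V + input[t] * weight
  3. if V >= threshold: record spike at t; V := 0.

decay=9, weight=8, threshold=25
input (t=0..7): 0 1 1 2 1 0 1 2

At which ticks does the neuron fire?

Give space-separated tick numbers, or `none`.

t=0: input=0 -> V=0
t=1: input=1 -> V=8
t=2: input=1 -> V=15
t=3: input=2 -> V=0 FIRE
t=4: input=1 -> V=8
t=5: input=0 -> V=7
t=6: input=1 -> V=14
t=7: input=2 -> V=0 FIRE

Answer: 3 7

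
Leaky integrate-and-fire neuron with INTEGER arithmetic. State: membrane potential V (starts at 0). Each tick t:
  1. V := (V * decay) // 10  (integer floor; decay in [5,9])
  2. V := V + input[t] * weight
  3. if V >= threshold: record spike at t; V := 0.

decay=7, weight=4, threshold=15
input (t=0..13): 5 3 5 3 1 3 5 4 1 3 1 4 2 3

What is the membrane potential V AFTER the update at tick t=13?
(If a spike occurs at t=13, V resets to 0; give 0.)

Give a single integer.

t=0: input=5 -> V=0 FIRE
t=1: input=3 -> V=12
t=2: input=5 -> V=0 FIRE
t=3: input=3 -> V=12
t=4: input=1 -> V=12
t=5: input=3 -> V=0 FIRE
t=6: input=5 -> V=0 FIRE
t=7: input=4 -> V=0 FIRE
t=8: input=1 -> V=4
t=9: input=3 -> V=14
t=10: input=1 -> V=13
t=11: input=4 -> V=0 FIRE
t=12: input=2 -> V=8
t=13: input=3 -> V=0 FIRE

Answer: 0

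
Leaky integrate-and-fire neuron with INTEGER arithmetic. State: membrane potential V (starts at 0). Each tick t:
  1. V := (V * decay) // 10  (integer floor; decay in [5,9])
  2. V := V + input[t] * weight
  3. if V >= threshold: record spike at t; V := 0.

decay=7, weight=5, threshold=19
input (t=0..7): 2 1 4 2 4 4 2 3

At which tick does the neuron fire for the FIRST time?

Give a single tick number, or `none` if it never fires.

Answer: 2

Derivation:
t=0: input=2 -> V=10
t=1: input=1 -> V=12
t=2: input=4 -> V=0 FIRE
t=3: input=2 -> V=10
t=4: input=4 -> V=0 FIRE
t=5: input=4 -> V=0 FIRE
t=6: input=2 -> V=10
t=7: input=3 -> V=0 FIRE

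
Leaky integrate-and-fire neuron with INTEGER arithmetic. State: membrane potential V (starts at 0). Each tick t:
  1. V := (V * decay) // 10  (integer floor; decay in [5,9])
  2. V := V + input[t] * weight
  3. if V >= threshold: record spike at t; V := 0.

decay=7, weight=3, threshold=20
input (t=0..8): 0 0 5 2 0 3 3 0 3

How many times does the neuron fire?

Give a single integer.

Answer: 1

Derivation:
t=0: input=0 -> V=0
t=1: input=0 -> V=0
t=2: input=5 -> V=15
t=3: input=2 -> V=16
t=4: input=0 -> V=11
t=5: input=3 -> V=16
t=6: input=3 -> V=0 FIRE
t=7: input=0 -> V=0
t=8: input=3 -> V=9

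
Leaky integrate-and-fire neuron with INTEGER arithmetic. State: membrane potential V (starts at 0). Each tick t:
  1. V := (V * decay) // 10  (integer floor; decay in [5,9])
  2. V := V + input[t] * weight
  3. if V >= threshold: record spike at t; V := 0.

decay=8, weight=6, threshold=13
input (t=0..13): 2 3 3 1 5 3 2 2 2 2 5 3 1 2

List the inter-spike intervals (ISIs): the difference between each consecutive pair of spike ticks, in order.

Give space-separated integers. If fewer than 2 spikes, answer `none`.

Answer: 1 2 1 2 2 1 1 2

Derivation:
t=0: input=2 -> V=12
t=1: input=3 -> V=0 FIRE
t=2: input=3 -> V=0 FIRE
t=3: input=1 -> V=6
t=4: input=5 -> V=0 FIRE
t=5: input=3 -> V=0 FIRE
t=6: input=2 -> V=12
t=7: input=2 -> V=0 FIRE
t=8: input=2 -> V=12
t=9: input=2 -> V=0 FIRE
t=10: input=5 -> V=0 FIRE
t=11: input=3 -> V=0 FIRE
t=12: input=1 -> V=6
t=13: input=2 -> V=0 FIRE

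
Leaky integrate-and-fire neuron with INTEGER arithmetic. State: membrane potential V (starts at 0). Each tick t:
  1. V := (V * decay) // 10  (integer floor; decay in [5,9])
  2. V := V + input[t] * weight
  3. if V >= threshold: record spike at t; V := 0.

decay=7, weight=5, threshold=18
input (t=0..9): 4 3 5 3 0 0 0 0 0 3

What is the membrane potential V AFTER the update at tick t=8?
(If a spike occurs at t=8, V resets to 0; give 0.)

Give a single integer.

t=0: input=4 -> V=0 FIRE
t=1: input=3 -> V=15
t=2: input=5 -> V=0 FIRE
t=3: input=3 -> V=15
t=4: input=0 -> V=10
t=5: input=0 -> V=7
t=6: input=0 -> V=4
t=7: input=0 -> V=2
t=8: input=0 -> V=1
t=9: input=3 -> V=15

Answer: 1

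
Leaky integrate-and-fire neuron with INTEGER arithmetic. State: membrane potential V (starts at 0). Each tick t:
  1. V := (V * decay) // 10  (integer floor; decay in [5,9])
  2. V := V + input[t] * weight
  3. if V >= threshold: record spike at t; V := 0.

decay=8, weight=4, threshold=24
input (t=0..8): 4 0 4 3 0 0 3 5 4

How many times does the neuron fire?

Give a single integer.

Answer: 2

Derivation:
t=0: input=4 -> V=16
t=1: input=0 -> V=12
t=2: input=4 -> V=0 FIRE
t=3: input=3 -> V=12
t=4: input=0 -> V=9
t=5: input=0 -> V=7
t=6: input=3 -> V=17
t=7: input=5 -> V=0 FIRE
t=8: input=4 -> V=16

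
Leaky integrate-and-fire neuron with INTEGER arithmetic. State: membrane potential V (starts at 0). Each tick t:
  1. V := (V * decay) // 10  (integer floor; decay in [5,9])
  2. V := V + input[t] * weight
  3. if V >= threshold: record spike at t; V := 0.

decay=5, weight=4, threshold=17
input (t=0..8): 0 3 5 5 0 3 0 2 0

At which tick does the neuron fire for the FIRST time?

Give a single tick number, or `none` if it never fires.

t=0: input=0 -> V=0
t=1: input=3 -> V=12
t=2: input=5 -> V=0 FIRE
t=3: input=5 -> V=0 FIRE
t=4: input=0 -> V=0
t=5: input=3 -> V=12
t=6: input=0 -> V=6
t=7: input=2 -> V=11
t=8: input=0 -> V=5

Answer: 2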